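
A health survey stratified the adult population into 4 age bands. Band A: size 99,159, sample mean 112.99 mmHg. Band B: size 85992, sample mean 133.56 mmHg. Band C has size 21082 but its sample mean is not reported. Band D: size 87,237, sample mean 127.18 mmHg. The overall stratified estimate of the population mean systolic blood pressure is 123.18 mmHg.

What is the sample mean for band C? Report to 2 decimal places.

Σ Nₕx̄ₕ = N·μ, so 21082·x̄_C = 293470·123.18 − (99159·112.99 + 85992·133.56 + 87237·127.18).
= 36149634.6 − 33783868.59 = 2365766.01.
x̄_C = 2365766.01 / 21082 = 112.2173... → 112.22.

112.22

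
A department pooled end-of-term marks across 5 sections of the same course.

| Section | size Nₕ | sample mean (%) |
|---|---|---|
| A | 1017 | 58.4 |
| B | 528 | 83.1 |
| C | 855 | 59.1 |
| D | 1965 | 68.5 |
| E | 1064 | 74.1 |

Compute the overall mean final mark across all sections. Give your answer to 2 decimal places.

67.65

N = 1017 + 528 + 855 + 1965 + 1064 = 5429.
Weight each subgroup mean by Nₕ/N and sum.
Σ Nₕx̄ₕ = 1017·58.4 + 528·83.1 + 855·59.1 + 1965·68.5 + 1064·74.1 = 59392.8 + 43876.8 + 50530.5 + 134602.5 + 78842.4 = 367245.
Divide by N: 367245 / 5429 = 67.6451... → 67.65.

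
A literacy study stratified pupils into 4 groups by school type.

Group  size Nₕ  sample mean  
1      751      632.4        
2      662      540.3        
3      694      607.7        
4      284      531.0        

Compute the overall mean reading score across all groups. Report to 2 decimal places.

N = 2391; weights Wₕ = Nₕ/N = (0.3141, 0.2769, 0.2903, 0.1188).
x̄_st = Σ Wₕ·x̄ₕ = 0.3141·632.4 + 0.2769·540.3 + 0.2903·607.7 + 0.1188·531.0 ≈ 587.6867...
→ 587.69.

587.69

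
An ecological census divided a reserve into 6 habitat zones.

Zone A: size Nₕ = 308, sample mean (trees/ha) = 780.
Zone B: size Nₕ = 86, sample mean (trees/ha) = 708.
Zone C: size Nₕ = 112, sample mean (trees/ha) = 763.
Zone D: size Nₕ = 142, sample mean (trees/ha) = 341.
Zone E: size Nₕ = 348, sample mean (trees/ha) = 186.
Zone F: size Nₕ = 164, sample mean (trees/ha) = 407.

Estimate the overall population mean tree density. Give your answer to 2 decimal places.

488.35

x̄_st = (Σ Nₕx̄ₕ) / (Σ Nₕ) = (308·780 + 86·708 + 112·763 + 142·341 + 348·186 + 164·407) / 1160
= 566482 / 1160 = 488.3466... → 488.35.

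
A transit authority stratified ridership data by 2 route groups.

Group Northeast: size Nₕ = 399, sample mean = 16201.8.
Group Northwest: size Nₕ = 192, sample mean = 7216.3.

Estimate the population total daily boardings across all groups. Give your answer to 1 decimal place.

Population total = Σ Nₕ·x̄ₕ (each stratum's size times its mean).
399·16201.8 + 192·7216.3 = 6464518.2 + 1385529.6 = 7850047.8.

7850047.8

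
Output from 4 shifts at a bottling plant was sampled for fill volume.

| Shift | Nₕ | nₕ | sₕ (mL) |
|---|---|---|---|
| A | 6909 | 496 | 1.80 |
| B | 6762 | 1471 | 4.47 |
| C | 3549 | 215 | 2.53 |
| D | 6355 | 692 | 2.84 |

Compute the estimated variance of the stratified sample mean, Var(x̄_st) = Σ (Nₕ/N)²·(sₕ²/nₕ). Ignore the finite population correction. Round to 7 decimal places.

0.0032002

N = 23575; Wₕ = Nₕ/N.
shift A: (6909/23575)²·1.80²/496 = 0.0005610355
shift B: (6762/23575)²·4.47²/1471 = 0.0011175046
shift C: (3549/23575)²·2.53²/215 = 0.0006747007
shift D: (6355/23575)²·2.84²/692 = 0.0008469510
Sum = 0.0032001918 → 0.0032002.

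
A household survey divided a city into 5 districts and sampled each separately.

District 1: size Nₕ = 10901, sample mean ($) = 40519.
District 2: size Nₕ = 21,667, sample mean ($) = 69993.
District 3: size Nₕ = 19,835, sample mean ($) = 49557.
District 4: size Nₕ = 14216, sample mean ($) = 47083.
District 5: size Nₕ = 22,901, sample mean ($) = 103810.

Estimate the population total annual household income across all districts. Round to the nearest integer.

1: 10901·40519 = 441697619
2: 21667·69993 = 1516538331
3: 19835·49557 = 982963095
4: 14216·47083 = 669331928
5: 22901·103810 = 2377352810
τ̂ = Σ Nₕx̄ₕ = 5987883783.

5987883783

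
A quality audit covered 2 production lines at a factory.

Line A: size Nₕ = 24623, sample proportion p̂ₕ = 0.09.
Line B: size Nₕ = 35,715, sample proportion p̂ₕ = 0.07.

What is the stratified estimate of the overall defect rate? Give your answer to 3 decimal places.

Wₕ = Nₕ/N with N = 60338: 0.4081, 0.5919.
p̂_st = 0.4081·0.09 + 0.5919·0.07 ≈ 0.07816... → 0.078.

0.078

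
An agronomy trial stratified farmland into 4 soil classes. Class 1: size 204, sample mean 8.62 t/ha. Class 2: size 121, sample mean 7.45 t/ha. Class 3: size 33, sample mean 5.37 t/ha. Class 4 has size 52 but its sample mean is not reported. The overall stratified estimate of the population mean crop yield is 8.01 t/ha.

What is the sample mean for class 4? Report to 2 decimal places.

N = 204 + 121 + 33 + 52 = 410.
Overall total = μ·N = 8.01·410 = 3284.1.
Subtract the known strata: 204·8.62 + 121·7.45 + 33·5.37 = 2837.14.
Remaining total for class 4: 3284.1 − 2837.14 = 446.96.
Divide by its size: 446.96 / 52 = 8.5954... → 8.60.

8.60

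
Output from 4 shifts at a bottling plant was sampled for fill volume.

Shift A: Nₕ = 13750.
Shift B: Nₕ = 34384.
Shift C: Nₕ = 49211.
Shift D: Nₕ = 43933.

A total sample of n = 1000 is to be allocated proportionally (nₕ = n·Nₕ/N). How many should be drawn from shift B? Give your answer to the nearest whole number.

243

Share of shift B = 34384/141278 = 0.24338.
Allocate 1000 × 0.24338 = 243.378... → 243.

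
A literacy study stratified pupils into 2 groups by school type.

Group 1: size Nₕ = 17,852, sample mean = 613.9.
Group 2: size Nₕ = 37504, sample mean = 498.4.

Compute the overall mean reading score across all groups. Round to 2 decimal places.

535.65

N = 55356; weights Wₕ = Nₕ/N = (0.3225, 0.6775).
x̄_st = Σ Wₕ·x̄ₕ = 0.3225·613.9 + 0.6775·498.4 ≈ 535.6481...
→ 535.65.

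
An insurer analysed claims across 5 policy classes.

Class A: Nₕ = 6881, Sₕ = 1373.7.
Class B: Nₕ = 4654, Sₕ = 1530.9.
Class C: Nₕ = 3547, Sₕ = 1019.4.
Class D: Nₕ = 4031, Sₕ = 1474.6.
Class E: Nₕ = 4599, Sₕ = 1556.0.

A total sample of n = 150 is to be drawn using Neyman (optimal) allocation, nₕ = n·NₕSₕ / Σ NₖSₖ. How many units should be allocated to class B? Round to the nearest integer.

Σ NₕSₕ = 6881·1373.7 + 4654·1530.9 + 3547·1019.4 + 4031·1474.6 + 4599·1556.0 = 33293206.7.
Share for B: 7124808.6/33293206.7 = 0.21400.
n_B = 150 × 0.21400 = 32.100... → 32.

32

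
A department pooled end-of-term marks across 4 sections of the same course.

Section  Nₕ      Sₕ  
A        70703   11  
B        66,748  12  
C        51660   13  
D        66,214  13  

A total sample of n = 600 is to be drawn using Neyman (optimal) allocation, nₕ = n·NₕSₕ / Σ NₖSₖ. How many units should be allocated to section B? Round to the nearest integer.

154

A: NₕSₕ = 70703·11 = 777733
B: NₕSₕ = 66748·12 = 800976
C: NₕSₕ = 51660·13 = 671580
D: NₕSₕ = 66214·13 = 860782
Σ NₕSₕ = 3111071.
n_B = 600·800976/3111071 = 154.476... → 154.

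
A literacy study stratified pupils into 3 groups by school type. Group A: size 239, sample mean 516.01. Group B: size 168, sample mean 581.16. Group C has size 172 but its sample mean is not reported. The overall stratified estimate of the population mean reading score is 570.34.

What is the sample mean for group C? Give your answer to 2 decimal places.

Σ Nₕx̄ₕ = N·μ, so 172·x̄_C = 579·570.34 − (239·516.01 + 168·581.16).
= 330226.86 − 220961.27 = 109265.59.
x̄_C = 109265.59 / 172 = 635.2651... → 635.27.

635.27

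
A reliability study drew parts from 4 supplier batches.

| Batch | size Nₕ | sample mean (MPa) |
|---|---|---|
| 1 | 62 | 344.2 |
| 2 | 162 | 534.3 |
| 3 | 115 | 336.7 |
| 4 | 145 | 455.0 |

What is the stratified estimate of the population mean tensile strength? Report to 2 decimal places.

439.24

N = 62 + 162 + 115 + 145 = 484.
Overall mean = Σ (Nₕ/N)·x̄ₕ — weight by population share, not a simple average.
Σ Nₕx̄ₕ = 62·344.2 + 162·534.3 + 115·336.7 + 145·455.0 = 21340.4 + 86556.6 + 38720.5 + 65975 = 212592.5.
Divide by N: 212592.5 / 484 = 439.2407... → 439.24.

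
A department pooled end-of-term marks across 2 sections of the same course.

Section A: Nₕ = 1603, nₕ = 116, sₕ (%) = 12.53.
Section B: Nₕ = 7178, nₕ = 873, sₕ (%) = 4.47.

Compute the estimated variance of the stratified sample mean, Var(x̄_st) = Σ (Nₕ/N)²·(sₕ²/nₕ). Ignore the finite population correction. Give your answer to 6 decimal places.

N = 8781; Wₕ = Nₕ/N.
section A: (1603/8781)²·12.53²/116 = 0.045104850
section B: (7178/8781)²·4.47²/873 = 0.015293953
Sum = 0.060398803 → 0.060399.

0.060399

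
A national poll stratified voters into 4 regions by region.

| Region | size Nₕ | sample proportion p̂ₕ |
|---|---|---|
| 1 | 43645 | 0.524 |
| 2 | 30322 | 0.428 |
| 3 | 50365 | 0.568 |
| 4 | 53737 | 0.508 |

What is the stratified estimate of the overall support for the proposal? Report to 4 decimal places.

Wₕ = Nₕ/N with N = 178069: 0.2451, 0.1703, 0.2828, 0.3018.
p̂_st = 0.2451·0.524 + 0.1703·0.428 + 0.2828·0.568 + 0.3018·0.508 ≈ 0.515269... → 0.5153.

0.5153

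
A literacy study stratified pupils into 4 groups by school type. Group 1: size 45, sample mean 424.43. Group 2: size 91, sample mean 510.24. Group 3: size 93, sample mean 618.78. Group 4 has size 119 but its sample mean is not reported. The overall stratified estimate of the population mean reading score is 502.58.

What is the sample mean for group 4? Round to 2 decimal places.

Σ Nₕx̄ₕ = N·μ, so 119·x̄_4 = 348·502.58 − (45·424.43 + 91·510.24 + 93·618.78).
= 174897.84 − 123077.73 = 51820.11.
x̄_4 = 51820.11 / 119 = 435.4631... → 435.46.

435.46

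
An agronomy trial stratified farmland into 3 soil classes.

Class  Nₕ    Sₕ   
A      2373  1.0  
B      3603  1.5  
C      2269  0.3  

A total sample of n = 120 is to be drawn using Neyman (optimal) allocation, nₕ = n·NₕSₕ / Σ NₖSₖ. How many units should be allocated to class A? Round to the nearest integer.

34

A: NₕSₕ = 2373·1.0 = 2373
B: NₕSₕ = 3603·1.5 = 5404.5
C: NₕSₕ = 2269·0.3 = 680.7
Σ NₕSₕ = 8458.2.
n_A = 120·2373/8458.2 = 33.667... → 34.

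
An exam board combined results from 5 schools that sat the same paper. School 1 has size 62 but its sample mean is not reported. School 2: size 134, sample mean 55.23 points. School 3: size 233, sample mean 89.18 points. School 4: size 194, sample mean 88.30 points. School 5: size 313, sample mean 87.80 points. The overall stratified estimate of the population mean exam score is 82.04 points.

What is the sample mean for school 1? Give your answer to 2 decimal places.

64.49

Σ Nₕx̄ₕ = N·μ, so 62·x̄_1 = 936·82.04 − (134·55.23 + 233·89.18 + 194·88.30 + 313·87.80).
= 76789.44 − 72791.36 = 3998.08.
x̄_1 = 3998.08 / 62 = 64.4852... → 64.49.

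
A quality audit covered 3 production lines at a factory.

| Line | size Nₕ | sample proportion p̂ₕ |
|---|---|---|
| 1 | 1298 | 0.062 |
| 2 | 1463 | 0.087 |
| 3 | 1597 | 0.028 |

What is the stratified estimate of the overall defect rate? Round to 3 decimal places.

N = 1298 + 1463 + 1597 = 4358.
Overall proportion = Σ (Nₕ/N)·p̂ₕ.
Σ Nₕp̂ₕ = 80.476 + 127.281 + 44.716 = 252.473.
252.473 / 4358 = 0.05793... → 0.058.

0.058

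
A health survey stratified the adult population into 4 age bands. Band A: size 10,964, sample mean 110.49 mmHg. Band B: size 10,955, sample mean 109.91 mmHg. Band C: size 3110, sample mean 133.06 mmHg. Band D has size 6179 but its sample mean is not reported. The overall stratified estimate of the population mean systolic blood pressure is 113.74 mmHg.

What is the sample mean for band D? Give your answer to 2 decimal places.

Σ Nₕx̄ₕ = N·μ, so 6179·x̄_D = 31208·113.74 − (10964·110.49 + 10955·109.91 + 3110·133.06).
= 3549597.92 − 2829293.01 = 720304.91.
x̄_D = 720304.91 / 6179 = 116.5731... → 116.57.

116.57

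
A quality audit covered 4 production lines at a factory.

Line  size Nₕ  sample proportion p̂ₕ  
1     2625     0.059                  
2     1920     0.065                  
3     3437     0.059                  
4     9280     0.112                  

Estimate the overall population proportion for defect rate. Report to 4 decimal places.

0.0882

N = 2625 + 1920 + 3437 + 9280 = 17262.
Overall proportion = Σ (Nₕ/N)·p̂ₕ.
Σ Nₕp̂ₕ = 154.875 + 124.8 + 202.783 + 1039.36 = 1521.818.
1521.818 / 17262 = 0.088160... → 0.0882.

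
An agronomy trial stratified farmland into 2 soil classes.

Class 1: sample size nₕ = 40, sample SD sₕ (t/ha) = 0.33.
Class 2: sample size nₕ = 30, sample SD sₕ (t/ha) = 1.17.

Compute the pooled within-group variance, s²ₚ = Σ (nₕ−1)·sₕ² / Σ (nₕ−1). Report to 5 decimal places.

0.64625

1: (40−1)·0.33² = 39·0.1089 = 4.2471
2: (30−1)·1.17² = 29·1.3689 = 39.6981
Numerator = 43.9452; denominator = Σ(nₕ−1) = 68.
s²ₚ = 43.9452/68 = 0.6462529... → 0.64625.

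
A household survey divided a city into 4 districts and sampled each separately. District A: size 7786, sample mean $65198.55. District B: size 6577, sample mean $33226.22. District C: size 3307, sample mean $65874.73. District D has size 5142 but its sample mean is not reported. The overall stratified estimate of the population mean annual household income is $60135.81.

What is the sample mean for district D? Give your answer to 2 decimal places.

83198.29

N = 7786 + 6577 + 3307 + 5142 = 22812.
Overall total = μ·N = 60135.81·22812 = 1371818097.72.
Subtract the known strata: 7786·65198.55 + 6577·33226.22 + 3307·65874.73 = 944012491.35.
Remaining total for district D: 1371818097.72 − 944012491.35 = 427805606.37.
Divide by its size: 427805606.37 / 5142 = 83198.2898... → 83198.29.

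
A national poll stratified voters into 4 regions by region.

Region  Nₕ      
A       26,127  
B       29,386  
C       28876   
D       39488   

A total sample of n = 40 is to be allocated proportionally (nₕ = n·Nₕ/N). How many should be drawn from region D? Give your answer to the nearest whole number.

N = 26127 + 29386 + 28876 + 39488 = 123877.
n_D = 40·39488/123877 = 12.751... → 13.

13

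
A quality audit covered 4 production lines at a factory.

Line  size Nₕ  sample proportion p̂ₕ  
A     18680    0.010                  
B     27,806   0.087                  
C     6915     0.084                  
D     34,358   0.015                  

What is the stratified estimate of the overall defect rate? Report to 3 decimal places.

0.042

Wₕ = Nₕ/N with N = 87759: 0.2129, 0.3168, 0.0788, 0.3915.
p̂_st = 0.2129·0.010 + 0.3168·0.087 + 0.0788·0.084 + 0.3915·0.015 ≈ 0.04219... → 0.042.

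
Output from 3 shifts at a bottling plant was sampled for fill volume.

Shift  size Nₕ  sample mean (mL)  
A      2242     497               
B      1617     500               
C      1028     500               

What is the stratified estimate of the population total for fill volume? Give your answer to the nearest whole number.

2436774

A: 2242·497 = 1114274
B: 1617·500 = 808500
C: 1028·500 = 514000
τ̂ = Σ Nₕx̄ₕ = 2436774.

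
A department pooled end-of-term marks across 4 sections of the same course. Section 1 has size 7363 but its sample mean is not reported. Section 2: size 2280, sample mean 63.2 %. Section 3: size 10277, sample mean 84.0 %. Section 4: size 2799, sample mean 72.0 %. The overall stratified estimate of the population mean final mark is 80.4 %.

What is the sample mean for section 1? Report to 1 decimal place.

83.9

N = 7363 + 2280 + 10277 + 2799 = 22719.
Overall total = μ·N = 80.4·22719 = 1826607.6.
Subtract the known strata: 2280·63.2 + 10277·84.0 + 2799·72.0 = 1208892.
Remaining total for section 1: 1826607.6 − 1208892 = 617715.6.
Divide by its size: 617715.6 / 7363 = 83.895... → 83.9.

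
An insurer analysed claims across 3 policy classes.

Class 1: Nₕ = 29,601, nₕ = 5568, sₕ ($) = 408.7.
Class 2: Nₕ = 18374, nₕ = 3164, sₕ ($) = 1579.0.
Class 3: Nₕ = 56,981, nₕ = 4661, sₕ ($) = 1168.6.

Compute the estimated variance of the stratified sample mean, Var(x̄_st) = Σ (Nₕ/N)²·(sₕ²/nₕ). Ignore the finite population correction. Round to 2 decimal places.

N = 104956. Term for each stratum: Wₕ²sₕ²/nₕ.
Var(x̄_st) = 2.38621 + 24.15020 + 86.35714 = 112.89354 → 112.89.

112.89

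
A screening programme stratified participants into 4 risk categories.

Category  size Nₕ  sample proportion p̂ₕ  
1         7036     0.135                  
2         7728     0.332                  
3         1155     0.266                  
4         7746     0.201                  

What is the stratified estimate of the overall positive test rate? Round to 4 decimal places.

0.2273

Wₕ = Nₕ/N with N = 23665: 0.2973, 0.3266, 0.0488, 0.3273.
p̂_st = 0.2973·0.135 + 0.3266·0.332 + 0.0488·0.266 + 0.3273·0.201 ≈ 0.227329... → 0.2273.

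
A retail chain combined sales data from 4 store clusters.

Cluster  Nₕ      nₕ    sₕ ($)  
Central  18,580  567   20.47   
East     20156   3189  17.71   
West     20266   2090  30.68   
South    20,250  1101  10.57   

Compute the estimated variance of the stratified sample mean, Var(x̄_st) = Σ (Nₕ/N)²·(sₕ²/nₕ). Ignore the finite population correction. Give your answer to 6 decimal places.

0.083055

N = 79252; Wₕ = Nₕ/N.
cluster Central: (18580/79252)²·20.47²/567 = 0.040618472
cluster East: (20156/79252)²·17.71²/3189 = 0.006361666
cluster West: (20266/79252)²·30.68²/2090 = 0.029449643
cluster South: (20250/79252)²·10.57²/1101 = 0.006625097
Sum = 0.083054878 → 0.083055.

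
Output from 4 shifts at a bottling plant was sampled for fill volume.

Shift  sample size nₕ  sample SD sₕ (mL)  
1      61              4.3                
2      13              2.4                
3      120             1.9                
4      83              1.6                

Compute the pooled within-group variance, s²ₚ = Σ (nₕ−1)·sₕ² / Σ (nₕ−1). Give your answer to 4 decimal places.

Degrees of freedom: 60 + 12 + 119 + 82 = 273.
Σ(nₕ−1)sₕ² = 60·18.49 + 12·5.76 + 119·3.61 + 82·2.56 = 1818.03.
s²ₚ = 1818.03 / 273 = 6.659451... → 6.6595.

6.6595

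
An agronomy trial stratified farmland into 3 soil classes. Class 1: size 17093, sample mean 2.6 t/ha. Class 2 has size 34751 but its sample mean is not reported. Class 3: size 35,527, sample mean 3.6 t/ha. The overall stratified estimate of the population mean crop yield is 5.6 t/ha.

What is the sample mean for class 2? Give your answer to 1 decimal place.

9.1

N = 17093 + 34751 + 35527 = 87371.
Overall total = μ·N = 5.6·87371 = 489277.6.
Subtract the known strata: 17093·2.6 + 35527·3.6 = 172339.
Remaining total for class 2: 489277.6 − 172339 = 316938.6.
Divide by its size: 316938.6 / 34751 = 9.120... → 9.1.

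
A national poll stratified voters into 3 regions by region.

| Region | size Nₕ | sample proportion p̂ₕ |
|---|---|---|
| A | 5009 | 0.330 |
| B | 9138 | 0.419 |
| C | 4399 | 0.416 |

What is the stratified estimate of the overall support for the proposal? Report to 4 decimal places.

0.3943

Wₕ = Nₕ/N with N = 18546: 0.2701, 0.4927, 0.2372.
p̂_st = 0.2701·0.330 + 0.4927·0.419 + 0.2372·0.416 ≈ 0.394251... → 0.3943.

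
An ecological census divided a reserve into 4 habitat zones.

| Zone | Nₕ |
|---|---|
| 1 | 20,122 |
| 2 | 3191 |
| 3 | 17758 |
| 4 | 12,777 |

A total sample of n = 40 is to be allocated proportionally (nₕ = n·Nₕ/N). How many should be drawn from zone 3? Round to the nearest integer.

13

Share of zone 3 = 17758/53848 = 0.32978.
Allocate 40 × 0.32978 = 13.191... → 13.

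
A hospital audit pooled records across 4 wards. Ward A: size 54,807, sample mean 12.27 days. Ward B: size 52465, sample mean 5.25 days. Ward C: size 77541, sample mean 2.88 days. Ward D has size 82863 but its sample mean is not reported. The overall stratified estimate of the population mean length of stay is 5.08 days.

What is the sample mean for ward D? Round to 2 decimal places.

2.28

Σ Nₕx̄ₕ = N·μ, so 82863·x̄_D = 267676·5.08 − (54807·12.27 + 52465·5.25 + 77541·2.88).
= 1359794.08 − 1171241.22 = 188552.86.
x̄_D = 188552.86 / 82863 = 2.2755... → 2.28.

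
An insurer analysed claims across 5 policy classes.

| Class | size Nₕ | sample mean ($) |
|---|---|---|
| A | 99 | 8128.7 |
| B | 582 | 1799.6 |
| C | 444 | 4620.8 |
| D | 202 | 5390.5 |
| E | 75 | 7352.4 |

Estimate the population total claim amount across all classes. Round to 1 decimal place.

Estimate total by summing Nₕ·x̄ₕ over strata.
99·8128.7 + 582·1799.6 + 444·4620.8 + 202·5390.5 + 75·7352.4 = 804741.3 + 1047367.2 + 2051635.2 + 1088881 + 551430 = 5544054.7.

5544054.7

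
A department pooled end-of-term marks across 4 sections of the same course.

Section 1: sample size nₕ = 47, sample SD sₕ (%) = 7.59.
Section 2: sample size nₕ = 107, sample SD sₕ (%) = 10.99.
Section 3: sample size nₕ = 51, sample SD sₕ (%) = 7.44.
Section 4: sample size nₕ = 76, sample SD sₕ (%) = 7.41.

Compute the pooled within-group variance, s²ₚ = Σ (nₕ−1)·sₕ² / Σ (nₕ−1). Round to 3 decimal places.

1: (47−1)·7.59² = 46·57.6081 = 2649.9726
2: (107−1)·10.99² = 106·120.7801 = 12802.6906
3: (51−1)·7.44² = 50·55.3536 = 2767.68
4: (76−1)·7.41² = 75·54.9081 = 4118.1075
Numerator = 22338.4507; denominator = Σ(nₕ−1) = 277.
s²ₚ = 22338.4507/277 = 80.64423... → 80.644.

80.644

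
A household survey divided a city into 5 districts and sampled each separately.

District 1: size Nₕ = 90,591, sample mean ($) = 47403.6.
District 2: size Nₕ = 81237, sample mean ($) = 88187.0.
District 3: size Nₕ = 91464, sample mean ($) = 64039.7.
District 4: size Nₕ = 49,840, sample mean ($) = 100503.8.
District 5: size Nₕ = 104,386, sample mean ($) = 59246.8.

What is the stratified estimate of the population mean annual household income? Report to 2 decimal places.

N = 90591 + 81237 + 91464 + 49840 + 104386 = 417518.
The stratified mean weights each stratum mean by its population share Nₕ/N.
Σ Nₕx̄ₕ = 90591·47403.6 + 81237·88187.0 + 91464·64039.7 + 49840·100503.8 + 104386·59246.8 = 4294339527.6 + 7164047319 + 5857327120.8 + 5009109392 + 6184536464.8 = 28509359824.2.
Divide by N: 28509359824.2 / 417518 = 68282.9479... → 68282.95.

68282.95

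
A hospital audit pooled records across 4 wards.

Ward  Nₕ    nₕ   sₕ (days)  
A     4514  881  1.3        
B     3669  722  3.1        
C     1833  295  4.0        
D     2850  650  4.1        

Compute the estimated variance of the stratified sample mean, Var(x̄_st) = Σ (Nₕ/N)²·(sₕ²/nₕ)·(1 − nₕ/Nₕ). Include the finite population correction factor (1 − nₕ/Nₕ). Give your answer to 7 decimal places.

N = 12866. Term for each stratum: Wₕ²sₕ²/nₕ·(1−nₕ/Nₕ).
Var(x̄_st) = 0.0001900425 + 0.0008694146 + 0.0009236973 + 0.0009795685 = 0.0029627229 → 0.0029627.

0.0029627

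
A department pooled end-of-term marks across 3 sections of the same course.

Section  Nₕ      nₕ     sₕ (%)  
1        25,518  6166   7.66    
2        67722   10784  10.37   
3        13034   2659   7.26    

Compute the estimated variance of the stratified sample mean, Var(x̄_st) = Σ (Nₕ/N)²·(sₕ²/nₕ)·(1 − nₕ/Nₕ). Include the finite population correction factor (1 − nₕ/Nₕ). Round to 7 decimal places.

N = 106274; Wₕ = Nₕ/N.
section 1: (25518/106274)²·7.66²/6166·(1 − 6166/25518) = 0.0004160758
section 2: (67722/106274)²·10.37²/10784·(1 − 10784/67722) = 0.0034045174
section 3: (13034/106274)²·7.26²/2659·(1 − 2659/13034) = 0.0002373377
Sum = 0.0040579309 → 0.0040579.

0.0040579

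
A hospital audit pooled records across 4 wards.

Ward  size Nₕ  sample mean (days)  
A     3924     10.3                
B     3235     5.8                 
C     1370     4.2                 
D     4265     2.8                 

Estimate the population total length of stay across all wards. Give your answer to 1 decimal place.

A: 3924·10.3 = 40417.2
B: 3235·5.8 = 18763
C: 1370·4.2 = 5754
D: 4265·2.8 = 11942
τ̂ = Σ Nₕx̄ₕ = 76876.2.

76876.2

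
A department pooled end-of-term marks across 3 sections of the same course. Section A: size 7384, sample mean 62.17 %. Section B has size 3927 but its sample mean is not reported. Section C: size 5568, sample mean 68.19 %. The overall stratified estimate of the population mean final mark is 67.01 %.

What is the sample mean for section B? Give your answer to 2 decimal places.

74.44

N = 7384 + 3927 + 5568 = 16879.
Overall total = μ·N = 67.01·16879 = 1131061.79.
Subtract the known strata: 7384·62.17 + 5568·68.19 = 838745.2.
Remaining total for section B: 1131061.79 − 838745.2 = 292316.59.
Divide by its size: 292316.59 / 3927 = 74.4376... → 74.44.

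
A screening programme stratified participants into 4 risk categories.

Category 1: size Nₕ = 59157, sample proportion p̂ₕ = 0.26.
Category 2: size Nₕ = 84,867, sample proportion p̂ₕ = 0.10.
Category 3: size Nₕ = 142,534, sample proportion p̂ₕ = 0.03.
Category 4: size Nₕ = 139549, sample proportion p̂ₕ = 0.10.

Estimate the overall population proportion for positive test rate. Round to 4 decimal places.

N = 59157 + 84867 + 142534 + 139549 = 426107.
Overall proportion = Σ (Nₕ/N)·p̂ₕ.
Σ Nₕp̂ₕ = 15380.82 + 8486.7 + 4276.02 + 13954.9 = 42098.44.
42098.44 / 426107 = 0.098798... → 0.0988.

0.0988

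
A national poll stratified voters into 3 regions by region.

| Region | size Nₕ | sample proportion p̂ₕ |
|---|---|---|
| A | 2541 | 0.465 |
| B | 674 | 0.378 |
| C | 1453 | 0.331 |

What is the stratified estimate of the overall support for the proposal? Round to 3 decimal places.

0.411

N = 2541 + 674 + 1453 = 4668.
Overall proportion = Σ (Nₕ/N)·p̂ₕ.
Σ Nₕp̂ₕ = 1181.565 + 254.772 + 480.943 = 1917.28.
1917.28 / 4668 = 0.41073... → 0.411.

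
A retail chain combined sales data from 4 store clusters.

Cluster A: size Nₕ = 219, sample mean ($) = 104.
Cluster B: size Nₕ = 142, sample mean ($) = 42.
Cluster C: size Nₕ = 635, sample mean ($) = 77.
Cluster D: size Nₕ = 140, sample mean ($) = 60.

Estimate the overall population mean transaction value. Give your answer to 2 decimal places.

N = 219 + 142 + 635 + 140 = 1136.
Overall mean = Σ (Nₕ/N)·x̄ₕ — weight by population share, not a simple average.
Σ Nₕx̄ₕ = 219·104 + 142·42 + 635·77 + 140·60 = 22776 + 5964 + 48895 + 8400 = 86035.
Divide by N: 86035 / 1136 = 75.7350... → 75.74.

75.74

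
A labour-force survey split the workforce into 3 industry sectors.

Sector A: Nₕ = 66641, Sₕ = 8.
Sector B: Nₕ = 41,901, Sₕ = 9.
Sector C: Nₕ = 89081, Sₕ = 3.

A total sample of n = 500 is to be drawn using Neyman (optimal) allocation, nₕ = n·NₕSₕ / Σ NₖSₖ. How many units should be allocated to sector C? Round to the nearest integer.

113

Σ NₕSₕ = 66641·8 + 41901·9 + 89081·3 = 1177480.
Share for C: 267243/1177480 = 0.22696.
n_C = 500 × 0.22696 = 113.481... → 113.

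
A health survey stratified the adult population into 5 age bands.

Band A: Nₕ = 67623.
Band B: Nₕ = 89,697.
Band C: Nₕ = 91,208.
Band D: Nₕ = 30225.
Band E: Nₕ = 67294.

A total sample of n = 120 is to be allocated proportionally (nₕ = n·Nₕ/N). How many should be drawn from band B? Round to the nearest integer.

N = 67623 + 89697 + 91208 + 30225 + 67294 = 346047.
n_B = 120·89697/346047 = 31.105... → 31.

31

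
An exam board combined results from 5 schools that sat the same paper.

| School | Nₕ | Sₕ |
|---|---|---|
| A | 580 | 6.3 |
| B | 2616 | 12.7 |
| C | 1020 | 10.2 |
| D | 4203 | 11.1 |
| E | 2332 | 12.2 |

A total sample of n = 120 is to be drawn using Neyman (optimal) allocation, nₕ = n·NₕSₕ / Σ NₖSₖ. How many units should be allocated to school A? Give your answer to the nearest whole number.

4

A: NₕSₕ = 580·6.3 = 3654
B: NₕSₕ = 2616·12.7 = 33223.2
C: NₕSₕ = 1020·10.2 = 10404
D: NₕSₕ = 4203·11.1 = 46653.3
E: NₕSₕ = 2332·12.2 = 28450.4
Σ NₕSₕ = 122384.9.
n_A = 120·3654/122384.9 = 3.583... → 4.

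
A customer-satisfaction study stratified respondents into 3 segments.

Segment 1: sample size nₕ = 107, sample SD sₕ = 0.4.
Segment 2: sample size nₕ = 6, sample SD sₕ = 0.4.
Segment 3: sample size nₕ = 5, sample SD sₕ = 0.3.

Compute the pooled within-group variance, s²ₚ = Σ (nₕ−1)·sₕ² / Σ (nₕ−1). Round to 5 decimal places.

Degrees of freedom: 106 + 5 + 4 = 115.
Σ(nₕ−1)sₕ² = 106·0.16 + 5·0.16 + 4·0.09 = 18.12.
s²ₚ = 18.12 / 115 = 0.1575652... → 0.15757.

0.15757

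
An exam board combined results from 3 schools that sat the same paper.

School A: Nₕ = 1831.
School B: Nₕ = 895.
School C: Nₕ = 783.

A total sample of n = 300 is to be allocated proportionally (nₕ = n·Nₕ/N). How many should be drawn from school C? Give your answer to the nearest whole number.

N = 1831 + 895 + 783 = 3509.
n_C = 300·783/3509 = 66.942... → 67.

67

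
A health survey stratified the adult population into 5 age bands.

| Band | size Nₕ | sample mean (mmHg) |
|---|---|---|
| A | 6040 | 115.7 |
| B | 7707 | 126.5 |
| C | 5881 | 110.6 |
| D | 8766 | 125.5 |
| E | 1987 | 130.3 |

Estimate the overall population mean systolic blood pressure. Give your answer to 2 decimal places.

x̄_st = (Σ Nₕx̄ₕ) / (Σ Nₕ) = (6040·115.7 + 7707·126.5 + 5881·110.6 + 8766·125.5 + 1987·130.3) / 30381
= 3683241.2 / 30381 = 121.2350... → 121.24.

121.24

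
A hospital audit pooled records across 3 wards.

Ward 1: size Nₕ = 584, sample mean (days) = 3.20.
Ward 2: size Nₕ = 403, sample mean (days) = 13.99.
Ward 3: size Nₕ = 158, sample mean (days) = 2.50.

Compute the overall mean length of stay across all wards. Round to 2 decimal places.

6.90

N = 1145; weights Wₕ = Nₕ/N = (0.5100, 0.3520, 0.1380).
x̄_st = Σ Wₕ·x̄ₕ = 0.5100·3.20 + 0.3520·13.99 + 0.1380·2.50 ≈ 6.9011...
→ 6.90.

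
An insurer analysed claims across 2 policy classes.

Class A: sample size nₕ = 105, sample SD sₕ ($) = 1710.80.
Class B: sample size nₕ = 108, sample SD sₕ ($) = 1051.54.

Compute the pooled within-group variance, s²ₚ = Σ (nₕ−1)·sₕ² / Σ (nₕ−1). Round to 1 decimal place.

2003340.3

A: (105−1)·1710.80² = 104·2926836.64 = 304391010.56
B: (108−1)·1051.54² = 107·1105736.3716 = 118313791.7612
Numerator = 422704802.3212; denominator = Σ(nₕ−1) = 211.
s²ₚ = 422704802.3212/211 = 2003340.295... → 2003340.3.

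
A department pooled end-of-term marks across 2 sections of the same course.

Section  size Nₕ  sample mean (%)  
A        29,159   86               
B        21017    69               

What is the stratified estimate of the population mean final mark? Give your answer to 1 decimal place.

x̄_st = (Σ Nₕx̄ₕ) / (Σ Nₕ) = (29159·86 + 21017·69) / 50176
= 3957847 / 50176 = 78.879... → 78.9.

78.9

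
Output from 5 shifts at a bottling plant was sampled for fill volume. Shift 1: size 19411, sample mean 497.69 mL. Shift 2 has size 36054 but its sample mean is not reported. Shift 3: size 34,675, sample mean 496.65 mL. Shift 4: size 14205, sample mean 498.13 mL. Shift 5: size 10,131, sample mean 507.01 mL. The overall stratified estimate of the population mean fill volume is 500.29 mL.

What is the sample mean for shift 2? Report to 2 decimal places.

N = 19411 + 36054 + 34675 + 14205 + 10131 = 114476.
Overall total = μ·N = 500.29·114476 = 57271198.04.
Subtract the known strata: 19411·497.69 + 34675·496.65 + 14205·498.13 + 10131·507.01 = 39094454.3.
Remaining total for shift 2: 57271198.04 − 39094454.3 = 18176743.74.
Divide by its size: 18176743.74 / 36054 = 504.1533... → 504.15.

504.15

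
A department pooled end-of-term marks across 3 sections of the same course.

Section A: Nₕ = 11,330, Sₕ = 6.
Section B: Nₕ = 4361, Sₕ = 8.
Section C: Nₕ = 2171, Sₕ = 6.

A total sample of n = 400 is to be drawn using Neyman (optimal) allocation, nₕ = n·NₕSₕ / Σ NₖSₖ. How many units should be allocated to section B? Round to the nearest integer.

A: NₕSₕ = 11330·6 = 67980
B: NₕSₕ = 4361·8 = 34888
C: NₕSₕ = 2171·6 = 13026
Σ NₕSₕ = 115894.
n_B = 400·34888/115894 = 120.413... → 120.

120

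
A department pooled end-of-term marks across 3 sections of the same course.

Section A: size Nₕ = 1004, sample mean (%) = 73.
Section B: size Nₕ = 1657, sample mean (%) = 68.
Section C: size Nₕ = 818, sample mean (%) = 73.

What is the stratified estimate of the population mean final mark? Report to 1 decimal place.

x̄_st = (Σ Nₕx̄ₕ) / (Σ Nₕ) = (1004·73 + 1657·68 + 818·73) / 3479
= 245682 / 3479 = 70.619... → 70.6.

70.6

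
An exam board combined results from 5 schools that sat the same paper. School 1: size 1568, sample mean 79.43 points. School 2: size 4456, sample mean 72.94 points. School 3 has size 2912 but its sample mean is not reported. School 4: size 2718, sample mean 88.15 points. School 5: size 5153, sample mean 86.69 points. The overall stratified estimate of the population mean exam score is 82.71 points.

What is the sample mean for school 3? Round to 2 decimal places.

Σ Nₕx̄ₕ = N·μ, so 2912·x̄_3 = 16807·82.71 − (1568·79.43 + 4456·72.94 + 2718·88.15 + 5153·86.69).
= 1390106.97 − 1135872.15 = 254234.82.
x̄_3 = 254234.82 / 2912 = 87.3059... → 87.31.

87.31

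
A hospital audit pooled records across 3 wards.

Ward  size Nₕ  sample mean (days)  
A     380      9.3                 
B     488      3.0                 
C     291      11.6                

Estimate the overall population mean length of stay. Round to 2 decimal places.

7.22

N = 1159; weights Wₕ = Nₕ/N = (0.3279, 0.4211, 0.2511).
x̄_st = Σ Wₕ·x̄ₕ = 0.3279·9.3 + 0.4211·3.0 + 0.2511·11.6 ≈ 7.2248...
→ 7.22.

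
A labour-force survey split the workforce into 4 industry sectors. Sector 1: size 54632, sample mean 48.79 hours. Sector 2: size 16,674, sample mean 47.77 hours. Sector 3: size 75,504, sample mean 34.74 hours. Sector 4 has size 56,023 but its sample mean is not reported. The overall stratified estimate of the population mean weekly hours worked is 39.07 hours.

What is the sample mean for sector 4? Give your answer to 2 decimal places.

Σ Nₕx̄ₕ = N·μ, so 56023·x̄_4 = 202833·39.07 − (54632·48.79 + 16674·47.77 + 75504·34.74).
= 7924685.31 − 6085021.22 = 1839664.09.
x̄_4 = 1839664.09 / 56023 = 32.8377... → 32.84.

32.84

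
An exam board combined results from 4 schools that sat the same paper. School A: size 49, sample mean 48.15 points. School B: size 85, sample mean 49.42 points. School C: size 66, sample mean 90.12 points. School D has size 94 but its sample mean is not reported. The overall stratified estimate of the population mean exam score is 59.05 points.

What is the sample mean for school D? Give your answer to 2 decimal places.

Σ Nₕx̄ₕ = N·μ, so 94·x̄_D = 294·59.05 − (49·48.15 + 85·49.42 + 66·90.12).
= 17360.7 − 12507.97 = 4852.73.
x̄_D = 4852.73 / 94 = 51.6248... → 51.62.

51.62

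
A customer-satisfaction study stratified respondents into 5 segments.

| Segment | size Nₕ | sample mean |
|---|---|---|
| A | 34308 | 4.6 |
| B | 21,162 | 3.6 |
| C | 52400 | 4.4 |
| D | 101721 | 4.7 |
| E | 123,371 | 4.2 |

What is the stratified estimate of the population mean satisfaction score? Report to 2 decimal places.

x̄_st = (Σ Nₕx̄ₕ) / (Σ Nₕ) = (34308·4.6 + 21162·3.6 + 52400·4.4 + 101721·4.7 + 123371·4.2) / 332962
= 1460806.9 / 332962 = 4.3873... → 4.39.

4.39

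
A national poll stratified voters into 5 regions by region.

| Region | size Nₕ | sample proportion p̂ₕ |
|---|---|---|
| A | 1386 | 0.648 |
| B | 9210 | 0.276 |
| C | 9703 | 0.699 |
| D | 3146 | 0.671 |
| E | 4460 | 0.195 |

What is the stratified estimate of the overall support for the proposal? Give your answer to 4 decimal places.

0.4731

Wₕ = Nₕ/N with N = 27905: 0.0497, 0.3300, 0.3477, 0.1127, 0.1598.
p̂_st = 0.0497·0.648 + 0.3300·0.276 + 0.3477·0.699 + 0.1127·0.671 + 0.1598·0.195 ≈ 0.473146... → 0.4731.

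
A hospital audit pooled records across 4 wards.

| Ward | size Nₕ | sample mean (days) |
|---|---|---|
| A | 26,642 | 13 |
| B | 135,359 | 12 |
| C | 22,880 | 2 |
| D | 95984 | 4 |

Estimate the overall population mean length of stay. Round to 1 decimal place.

8.5

N = 26642 + 135359 + 22880 + 95984 = 280865.
The stratified mean weights each stratum mean by its population share Nₕ/N.
Σ Nₕx̄ₕ = 26642·13 + 135359·12 + 22880·2 + 95984·4 = 346346 + 1624308 + 45760 + 383936 = 2400350.
Divide by N: 2400350 / 280865 = 8.546... → 8.5.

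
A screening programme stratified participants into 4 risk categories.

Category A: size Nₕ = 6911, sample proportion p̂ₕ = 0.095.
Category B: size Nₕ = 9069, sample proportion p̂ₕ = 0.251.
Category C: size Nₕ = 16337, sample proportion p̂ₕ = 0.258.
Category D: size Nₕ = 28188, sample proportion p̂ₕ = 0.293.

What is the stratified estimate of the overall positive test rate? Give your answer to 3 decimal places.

0.255

Wₕ = Nₕ/N with N = 60505: 0.1142, 0.1499, 0.2700, 0.4659.
p̂_st = 0.1142·0.095 + 0.1499·0.251 + 0.2700·0.258 + 0.4659·0.293 ≈ 0.25464... → 0.255.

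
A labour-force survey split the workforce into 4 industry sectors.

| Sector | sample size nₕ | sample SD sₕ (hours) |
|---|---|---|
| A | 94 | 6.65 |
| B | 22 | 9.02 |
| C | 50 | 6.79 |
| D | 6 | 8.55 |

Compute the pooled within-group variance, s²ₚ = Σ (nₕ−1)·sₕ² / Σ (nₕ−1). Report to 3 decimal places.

50.273

Degrees of freedom: 93 + 21 + 49 + 5 = 168.
Σ(nₕ−1)sₕ² = 93·44.2225 + 21·81.3604 + 49·46.1041 + 5·73.1025 = 8445.8743.
s²ₚ = 8445.8743 / 168 = 50.27306... → 50.273.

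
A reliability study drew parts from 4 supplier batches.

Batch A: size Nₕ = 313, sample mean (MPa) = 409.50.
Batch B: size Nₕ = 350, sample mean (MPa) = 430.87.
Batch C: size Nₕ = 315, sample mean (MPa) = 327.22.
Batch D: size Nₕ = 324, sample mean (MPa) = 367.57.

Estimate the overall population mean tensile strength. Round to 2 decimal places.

N = 313 + 350 + 315 + 324 = 1302.
Overall mean = Σ (Nₕ/N)·x̄ₕ — weight by population share, not a simple average.
Σ Nₕx̄ₕ = 313·409.50 + 350·430.87 + 315·327.22 + 324·367.57 = 128173.5 + 150804.5 + 103074.3 + 119092.68 = 501144.98.
Divide by N: 501144.98 / 1302 = 384.9040... → 384.90.

384.90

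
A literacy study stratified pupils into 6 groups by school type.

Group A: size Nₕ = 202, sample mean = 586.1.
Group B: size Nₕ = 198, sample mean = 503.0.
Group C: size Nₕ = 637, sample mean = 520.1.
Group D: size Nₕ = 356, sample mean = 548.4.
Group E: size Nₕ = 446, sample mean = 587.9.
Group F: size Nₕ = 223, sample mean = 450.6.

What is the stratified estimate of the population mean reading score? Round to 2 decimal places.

N = 2062; weights Wₕ = Nₕ/N = (0.0980, 0.0960, 0.3089, 0.1726, 0.2163, 0.1081).
x̄_st = Σ Wₕ·x̄ₕ = 0.0980·586.1 + 0.0960·503.0 + 0.3089·520.1 + 0.1726·548.4 + 0.2163·587.9 + 0.1081·450.6 ≈ 536.9581...
→ 536.96.

536.96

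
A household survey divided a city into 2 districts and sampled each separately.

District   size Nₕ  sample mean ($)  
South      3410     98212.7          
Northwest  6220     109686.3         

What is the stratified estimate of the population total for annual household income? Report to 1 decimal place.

Estimate total by summing Nₕ·x̄ₕ over strata.
3410·98212.7 + 6220·109686.3 = 334905307 + 682248786 = 1017154093.0.

1017154093.0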